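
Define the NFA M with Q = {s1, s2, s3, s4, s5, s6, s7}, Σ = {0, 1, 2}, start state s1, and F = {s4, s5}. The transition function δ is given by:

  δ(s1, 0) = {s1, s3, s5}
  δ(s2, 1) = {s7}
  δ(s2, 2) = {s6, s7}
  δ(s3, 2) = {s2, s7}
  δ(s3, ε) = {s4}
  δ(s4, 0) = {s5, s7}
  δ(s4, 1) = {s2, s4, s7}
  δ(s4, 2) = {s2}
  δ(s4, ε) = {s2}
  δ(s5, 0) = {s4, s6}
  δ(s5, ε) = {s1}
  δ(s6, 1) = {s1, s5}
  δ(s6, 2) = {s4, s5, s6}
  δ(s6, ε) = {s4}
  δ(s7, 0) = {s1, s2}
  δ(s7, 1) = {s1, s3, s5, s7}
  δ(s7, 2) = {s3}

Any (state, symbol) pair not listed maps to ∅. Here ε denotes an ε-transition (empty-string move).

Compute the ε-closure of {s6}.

Begin with {s6}.
ε-move s6 → s4; add s4.
ε-move s4 → s2; add s2.

{s2, s4, s6}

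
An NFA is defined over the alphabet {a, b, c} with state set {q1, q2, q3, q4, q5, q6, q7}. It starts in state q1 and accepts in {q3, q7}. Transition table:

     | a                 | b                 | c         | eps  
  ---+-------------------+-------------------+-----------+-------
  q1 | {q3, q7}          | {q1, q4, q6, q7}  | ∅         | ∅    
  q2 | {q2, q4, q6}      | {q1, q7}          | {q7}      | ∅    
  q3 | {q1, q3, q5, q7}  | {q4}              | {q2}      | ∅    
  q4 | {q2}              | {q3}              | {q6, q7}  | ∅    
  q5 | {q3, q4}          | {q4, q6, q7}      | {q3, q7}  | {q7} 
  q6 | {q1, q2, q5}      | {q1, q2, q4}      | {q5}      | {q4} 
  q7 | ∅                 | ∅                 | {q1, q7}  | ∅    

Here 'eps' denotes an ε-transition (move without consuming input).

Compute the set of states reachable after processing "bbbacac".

{q1, q2, q3, q4, q5, q6, q7}

Start in {q1}.
Read 'b': {q1} → {q1, q4, q6, q7}.
Read 'b': {q1, q4, q6, q7} → {q1, q2, q3, q4, q6, q7}.
Read 'b': {q1, q2, q3, q4, q6, q7} → {q1, q2, q3, q4, q6, q7}.
Read 'a': {q1, q2, q3, q4, q6, q7} → {q1, q2, q3, q4, q5, q6, q7}.
Read 'c': {q1, q2, q3, q4, q5, q6, q7} → {q1, q2, q3, q4, q5, q6, q7}.
Read 'a': {q1, q2, q3, q4, q5, q6, q7} → {q1, q2, q3, q4, q5, q6, q7}.
Read 'c': {q1, q2, q3, q4, q5, q6, q7} → {q1, q2, q3, q4, q5, q6, q7}.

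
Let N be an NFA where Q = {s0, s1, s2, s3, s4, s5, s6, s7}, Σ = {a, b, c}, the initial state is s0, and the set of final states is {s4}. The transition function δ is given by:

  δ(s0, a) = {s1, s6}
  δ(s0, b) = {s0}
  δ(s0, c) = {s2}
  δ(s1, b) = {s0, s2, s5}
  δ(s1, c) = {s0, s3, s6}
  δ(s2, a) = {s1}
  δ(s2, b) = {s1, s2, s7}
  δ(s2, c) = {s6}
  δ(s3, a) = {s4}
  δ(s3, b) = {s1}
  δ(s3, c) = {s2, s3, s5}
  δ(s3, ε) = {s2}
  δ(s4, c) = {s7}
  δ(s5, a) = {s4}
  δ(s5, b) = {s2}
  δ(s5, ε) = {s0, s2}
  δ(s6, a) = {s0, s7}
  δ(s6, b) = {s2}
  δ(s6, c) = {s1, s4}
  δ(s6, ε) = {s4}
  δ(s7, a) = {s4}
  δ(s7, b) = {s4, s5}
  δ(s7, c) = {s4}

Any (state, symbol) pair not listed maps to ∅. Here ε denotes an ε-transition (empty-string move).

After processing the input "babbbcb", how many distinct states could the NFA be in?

6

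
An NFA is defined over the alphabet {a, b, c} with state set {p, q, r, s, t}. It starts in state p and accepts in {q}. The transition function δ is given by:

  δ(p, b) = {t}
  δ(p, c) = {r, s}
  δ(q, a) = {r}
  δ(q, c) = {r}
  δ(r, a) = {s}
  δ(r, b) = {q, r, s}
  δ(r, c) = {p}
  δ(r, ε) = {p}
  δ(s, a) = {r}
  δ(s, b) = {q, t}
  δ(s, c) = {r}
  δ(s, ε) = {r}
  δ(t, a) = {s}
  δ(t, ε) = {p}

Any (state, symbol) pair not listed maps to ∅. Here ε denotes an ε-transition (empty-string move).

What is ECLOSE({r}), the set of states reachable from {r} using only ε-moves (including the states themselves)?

Begin with {r}.
ε-move r → p; add p.

{p, r}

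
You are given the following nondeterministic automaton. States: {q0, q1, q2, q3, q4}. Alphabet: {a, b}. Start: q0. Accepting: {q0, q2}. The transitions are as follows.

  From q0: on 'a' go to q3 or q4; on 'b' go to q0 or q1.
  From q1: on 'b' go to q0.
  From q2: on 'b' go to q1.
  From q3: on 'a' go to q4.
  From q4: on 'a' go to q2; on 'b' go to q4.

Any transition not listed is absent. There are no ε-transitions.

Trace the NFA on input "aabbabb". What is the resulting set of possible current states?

{q0, q4}

Start in {q0}.
Read 'a': {q0} → {q3, q4}.
Read 'a': {q3, q4} → {q2, q4}.
Read 'b': {q2, q4} → {q1, q4}.
Read 'b': {q1, q4} → {q0, q4}.
Read 'a': {q0, q4} → {q2, q3, q4}.
Read 'b': {q2, q3, q4} → {q1, q4}.
Read 'b': {q1, q4} → {q0, q4}.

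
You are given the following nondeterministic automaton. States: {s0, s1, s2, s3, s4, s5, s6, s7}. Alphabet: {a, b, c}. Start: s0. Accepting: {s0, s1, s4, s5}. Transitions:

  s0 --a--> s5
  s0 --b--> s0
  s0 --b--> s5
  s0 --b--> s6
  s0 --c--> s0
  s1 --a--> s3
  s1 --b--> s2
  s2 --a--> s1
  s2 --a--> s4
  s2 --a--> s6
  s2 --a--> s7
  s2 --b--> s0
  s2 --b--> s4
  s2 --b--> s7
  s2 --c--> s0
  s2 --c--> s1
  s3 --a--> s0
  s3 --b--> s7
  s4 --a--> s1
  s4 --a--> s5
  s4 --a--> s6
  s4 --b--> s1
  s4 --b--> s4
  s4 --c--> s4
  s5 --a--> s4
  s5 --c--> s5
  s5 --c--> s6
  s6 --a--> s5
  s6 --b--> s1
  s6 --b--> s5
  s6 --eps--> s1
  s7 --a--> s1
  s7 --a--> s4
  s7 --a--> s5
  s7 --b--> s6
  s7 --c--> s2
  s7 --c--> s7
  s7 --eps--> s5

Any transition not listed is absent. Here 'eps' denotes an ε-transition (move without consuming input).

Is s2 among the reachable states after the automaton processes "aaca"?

No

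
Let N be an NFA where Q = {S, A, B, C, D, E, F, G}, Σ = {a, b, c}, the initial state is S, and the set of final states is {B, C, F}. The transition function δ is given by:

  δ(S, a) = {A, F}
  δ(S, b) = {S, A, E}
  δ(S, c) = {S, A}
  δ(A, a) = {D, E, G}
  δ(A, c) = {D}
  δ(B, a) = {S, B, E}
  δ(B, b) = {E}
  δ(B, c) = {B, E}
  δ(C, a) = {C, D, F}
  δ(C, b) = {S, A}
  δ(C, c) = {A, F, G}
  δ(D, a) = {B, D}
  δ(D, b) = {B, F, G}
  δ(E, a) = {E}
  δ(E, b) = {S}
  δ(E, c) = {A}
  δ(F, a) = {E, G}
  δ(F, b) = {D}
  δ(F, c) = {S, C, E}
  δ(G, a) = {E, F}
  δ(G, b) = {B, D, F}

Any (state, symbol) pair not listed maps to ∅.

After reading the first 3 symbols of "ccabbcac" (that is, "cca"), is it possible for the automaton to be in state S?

No

Start in {S}.
Read 'c': {S} → {S, A}.
Read 'c': {S, A} → {S, A, D}.
Read 'a': {S, A, D} → {A, B, D, E, F, G}.
State S is not in {A, B, D, E, F, G}.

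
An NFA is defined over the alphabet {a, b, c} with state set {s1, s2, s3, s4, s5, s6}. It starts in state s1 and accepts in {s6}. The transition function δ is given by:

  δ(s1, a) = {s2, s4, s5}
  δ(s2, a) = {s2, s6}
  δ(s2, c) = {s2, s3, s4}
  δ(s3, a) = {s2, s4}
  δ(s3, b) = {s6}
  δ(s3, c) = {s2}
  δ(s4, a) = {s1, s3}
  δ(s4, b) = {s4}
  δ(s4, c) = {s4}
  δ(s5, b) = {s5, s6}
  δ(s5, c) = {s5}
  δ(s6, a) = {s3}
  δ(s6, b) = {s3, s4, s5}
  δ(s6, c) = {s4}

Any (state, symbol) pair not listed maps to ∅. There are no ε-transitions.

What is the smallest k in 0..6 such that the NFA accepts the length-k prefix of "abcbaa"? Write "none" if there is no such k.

2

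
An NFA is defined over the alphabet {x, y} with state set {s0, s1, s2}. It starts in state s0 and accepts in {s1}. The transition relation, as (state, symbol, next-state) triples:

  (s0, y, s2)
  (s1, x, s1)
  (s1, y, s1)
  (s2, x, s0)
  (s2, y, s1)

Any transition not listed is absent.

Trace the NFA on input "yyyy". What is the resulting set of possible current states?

Start in {s0}.
Read 'y': s0→{s2}; now {s2}.
Read 'y': s2→{s1}; now {s1}.
Read 'y': s1→{s1}; now {s1}.
Read 'y': s1→{s1}; now {s1}.

{s1}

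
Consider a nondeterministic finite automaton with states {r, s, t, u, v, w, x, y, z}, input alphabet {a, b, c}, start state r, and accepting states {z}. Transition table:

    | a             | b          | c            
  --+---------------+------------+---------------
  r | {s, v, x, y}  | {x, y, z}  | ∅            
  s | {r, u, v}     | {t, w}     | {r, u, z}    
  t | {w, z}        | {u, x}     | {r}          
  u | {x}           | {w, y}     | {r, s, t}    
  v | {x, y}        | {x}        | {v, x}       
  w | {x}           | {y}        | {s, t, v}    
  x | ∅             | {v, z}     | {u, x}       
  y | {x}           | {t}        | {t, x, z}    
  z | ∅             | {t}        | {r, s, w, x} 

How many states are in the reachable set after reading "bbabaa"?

Start in {r}.
Read 'b': r→{x, y, z}; now {x, y, z}.
Read 'b': x→{v, z}, y→{t}, z→{t}; now {t, v, z}.
Read 'a': t→{w, z}, v→{x, y}, z→∅; now {w, x, y, z}.
Read 'b': w→{y}, x→{v, z}, y→{t}, z→{t}; now {t, v, y, z}.
Read 'a': t→{w, z}, v→{x, y}, y→{x}, z→∅; now {w, x, y, z}.
Read 'a': w→{x}, x→∅, y→{x}, z→∅; now {x}.
That set has 1 state.

1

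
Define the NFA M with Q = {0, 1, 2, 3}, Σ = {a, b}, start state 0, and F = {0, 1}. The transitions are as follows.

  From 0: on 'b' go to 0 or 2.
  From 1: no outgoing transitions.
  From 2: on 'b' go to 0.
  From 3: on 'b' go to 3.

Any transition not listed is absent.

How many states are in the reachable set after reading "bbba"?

0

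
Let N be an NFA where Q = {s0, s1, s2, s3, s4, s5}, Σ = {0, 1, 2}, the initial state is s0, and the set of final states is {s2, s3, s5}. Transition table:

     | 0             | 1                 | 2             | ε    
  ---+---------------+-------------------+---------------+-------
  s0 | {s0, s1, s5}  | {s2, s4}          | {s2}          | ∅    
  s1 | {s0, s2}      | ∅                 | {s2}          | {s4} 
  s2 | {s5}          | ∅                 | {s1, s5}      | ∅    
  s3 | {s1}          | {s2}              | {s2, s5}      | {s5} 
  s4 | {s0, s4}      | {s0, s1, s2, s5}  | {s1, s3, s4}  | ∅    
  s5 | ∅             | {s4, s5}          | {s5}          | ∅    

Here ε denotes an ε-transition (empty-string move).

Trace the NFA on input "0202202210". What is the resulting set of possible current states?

{s0, s1, s2, s4, s5}

Start in {s0}.
Read '0': s0→{s0, s1, s5}; union {s0, s1, s5}; ε-closure = {s0, s1, s4, s5}.
Read '2': s0→{s2}, s1→{s2}, s4→{s1, s3, s4}, s5→{s5}; now {s1, s2, s3, s4, s5}.
Read '0': s1→{s0, s2}, s2→{s5}, s3→{s1}, s4→{s0, s4}, s5→∅; now {s0, s1, s2, s4, s5}.
Read '2': s0→{s2}, s1→{s2}, s2→{s1, s5}, s4→{s1, s3, s4}, s5→{s5}; now {s1, s2, s3, s4, s5}.
Read '2': s1→{s2}, s2→{s1, s5}, s3→{s2, s5}, s4→{s1, s3, s4}, s5→{s5}; now {s1, s2, s3, s4, s5}.
Read '0': s1→{s0, s2}, s2→{s5}, s3→{s1}, s4→{s0, s4}, s5→∅; now {s0, s1, s2, s4, s5}.
Read '2': s0→{s2}, s1→{s2}, s2→{s1, s5}, s4→{s1, s3, s4}, s5→{s5}; now {s1, s2, s3, s4, s5}.
Read '2': s1→{s2}, s2→{s1, s5}, s3→{s2, s5}, s4→{s1, s3, s4}, s5→{s5}; now {s1, s2, s3, s4, s5}.
Read '1': s1→∅, s2→∅, s3→{s2}, s4→{s0, s1, s2, s5}, s5→{s4, s5}; now {s0, s1, s2, s4, s5}.
Read '0': s0→{s0, s1, s5}, s1→{s0, s2}, s2→{s5}, s4→{s0, s4}, s5→∅; now {s0, s1, s2, s4, s5}.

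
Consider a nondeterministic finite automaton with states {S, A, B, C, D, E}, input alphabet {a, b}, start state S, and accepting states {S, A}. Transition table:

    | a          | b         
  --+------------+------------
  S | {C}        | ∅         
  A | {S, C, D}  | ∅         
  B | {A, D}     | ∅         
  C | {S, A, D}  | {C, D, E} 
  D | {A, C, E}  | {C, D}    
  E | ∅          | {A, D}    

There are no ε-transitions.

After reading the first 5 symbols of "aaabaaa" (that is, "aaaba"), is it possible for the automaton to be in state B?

No

Start in {S}.
Read 'a': S→{C}; now {C}.
Read 'a': C→{S, A, D}; now {S, A, D}.
Read 'a': S→{C}, A→{S, C, D}, D→{A, C, E}; now {S, A, C, D, E}.
Read 'b': S→∅, A→∅, C→{C, D, E}, D→{C, D}, E→{A, D}; now {A, C, D, E}.
Read 'a': A→{S, C, D}, C→{S, A, D}, D→{A, C, E}, E→∅; now {S, A, C, D, E}.
State B is not in {S, A, C, D, E}.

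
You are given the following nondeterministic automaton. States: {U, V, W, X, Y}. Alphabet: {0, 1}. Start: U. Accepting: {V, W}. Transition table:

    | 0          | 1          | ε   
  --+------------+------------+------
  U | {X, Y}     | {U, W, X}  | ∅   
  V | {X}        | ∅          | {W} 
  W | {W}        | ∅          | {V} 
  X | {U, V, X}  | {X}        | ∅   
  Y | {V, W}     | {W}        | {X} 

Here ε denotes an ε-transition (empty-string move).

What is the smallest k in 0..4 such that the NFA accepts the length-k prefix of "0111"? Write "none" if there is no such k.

2

Start in {U}.
Read '0': {U} → {X, Y}.
Read '1': {X, Y} → {V, W, X}.
None of the earlier sets intersect F, but {V, W, X} does.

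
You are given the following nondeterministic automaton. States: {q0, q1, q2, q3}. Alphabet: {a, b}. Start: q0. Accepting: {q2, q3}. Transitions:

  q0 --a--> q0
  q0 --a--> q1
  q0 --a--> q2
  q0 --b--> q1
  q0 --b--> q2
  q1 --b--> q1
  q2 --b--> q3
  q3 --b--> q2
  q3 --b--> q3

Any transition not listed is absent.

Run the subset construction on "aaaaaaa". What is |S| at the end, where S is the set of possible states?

3

Start in {q0}.
Read 'a': q0→{q0, q1, q2}; now {q0, q1, q2}.
Read 'a': q0→{q0, q1, q2}, q1→∅, q2→∅; now {q0, q1, q2}.
Read 'a': q0→{q0, q1, q2}, q1→∅, q2→∅; now {q0, q1, q2}.
Read 'a': q0→{q0, q1, q2}, q1→∅, q2→∅; now {q0, q1, q2}.
Read 'a': q0→{q0, q1, q2}, q1→∅, q2→∅; now {q0, q1, q2}.
Read 'a': q0→{q0, q1, q2}, q1→∅, q2→∅; now {q0, q1, q2}.
Read 'a': q0→{q0, q1, q2}, q1→∅, q2→∅; now {q0, q1, q2}.
That set has 3 states.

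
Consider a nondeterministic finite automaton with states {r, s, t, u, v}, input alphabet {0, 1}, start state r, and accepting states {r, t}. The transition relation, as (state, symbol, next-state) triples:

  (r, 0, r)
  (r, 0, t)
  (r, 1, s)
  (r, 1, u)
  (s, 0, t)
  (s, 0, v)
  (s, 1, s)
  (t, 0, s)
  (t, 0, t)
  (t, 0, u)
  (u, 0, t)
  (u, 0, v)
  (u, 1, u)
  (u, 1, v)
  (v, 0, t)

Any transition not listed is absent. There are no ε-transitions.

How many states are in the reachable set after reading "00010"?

2

Start in {r}.
Read '0': r→{r, t}; now {r, t}.
Read '0': r→{r, t}, t→{s, t, u}; now {r, s, t, u}.
Read '0': r→{r, t}, s→{t, v}, t→{s, t, u}, u→{t, v}; now {r, s, t, u, v}.
Read '1': r→{s, u}, s→{s}, t→∅, u→{u, v}, v→∅; now {s, u, v}.
Read '0': s→{t, v}, u→{t, v}, v→{t}; now {t, v}.
That set has 2 states.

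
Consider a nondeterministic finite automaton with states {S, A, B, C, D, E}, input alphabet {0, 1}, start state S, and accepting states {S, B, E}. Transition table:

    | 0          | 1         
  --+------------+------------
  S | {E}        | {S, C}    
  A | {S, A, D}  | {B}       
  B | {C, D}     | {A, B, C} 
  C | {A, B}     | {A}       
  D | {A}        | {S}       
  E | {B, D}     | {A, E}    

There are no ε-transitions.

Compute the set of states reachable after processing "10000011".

{S, A, B, C, E}

Start in {S}.
Read '1': S→{S, C}; now {S, C}.
Read '0': S→{E}, C→{A, B}; now {A, B, E}.
Read '0': A→{S, A, D}, B→{C, D}, E→{B, D}; now {S, A, B, C, D}.
Read '0': S→{E}, A→{S, A, D}, B→{C, D}, C→{A, B}, D→{A}; now {S, A, B, C, D, E}.
Read '0': S→{E}, A→{S, A, D}, B→{C, D}, C→{A, B}, D→{A}, E→{B, D}; now {S, A, B, C, D, E}.
Read '0': S→{E}, A→{S, A, D}, B→{C, D}, C→{A, B}, D→{A}, E→{B, D}; now {S, A, B, C, D, E}.
Read '1': S→{S, C}, A→{B}, B→{A, B, C}, C→{A}, D→{S}, E→{A, E}; now {S, A, B, C, E}.
Read '1': S→{S, C}, A→{B}, B→{A, B, C}, C→{A}, E→{A, E}; now {S, A, B, C, E}.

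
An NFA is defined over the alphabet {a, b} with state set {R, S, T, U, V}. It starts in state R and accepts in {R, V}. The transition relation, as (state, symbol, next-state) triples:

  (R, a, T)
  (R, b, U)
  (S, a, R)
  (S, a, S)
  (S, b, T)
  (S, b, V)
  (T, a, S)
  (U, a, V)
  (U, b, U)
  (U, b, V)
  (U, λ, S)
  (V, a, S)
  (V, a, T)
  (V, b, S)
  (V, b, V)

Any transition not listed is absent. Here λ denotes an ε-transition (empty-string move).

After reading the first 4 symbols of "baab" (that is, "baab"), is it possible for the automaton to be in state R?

Start in {R}.
Read 'b': R→{U}; union {U}; ε-closure = {S, U}.
Read 'a': S→{R, S}, U→{V}; now {R, S, V}.
Read 'a': R→{T}, S→{R, S}, V→{S, T}; now {R, S, T}.
Read 'b': R→{U}, S→{T, V}, T→∅; union {T, U, V}; ε-closure = {S, T, U, V}.
State R is not in {S, T, U, V}.

No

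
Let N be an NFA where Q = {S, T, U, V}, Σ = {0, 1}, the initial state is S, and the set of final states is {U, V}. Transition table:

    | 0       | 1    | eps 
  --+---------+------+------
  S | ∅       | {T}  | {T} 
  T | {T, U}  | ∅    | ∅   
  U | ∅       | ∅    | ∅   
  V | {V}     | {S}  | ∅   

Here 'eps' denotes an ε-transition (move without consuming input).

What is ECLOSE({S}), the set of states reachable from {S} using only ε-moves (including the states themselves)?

{S, T}

Begin with {S}.
ε-move S → T; add T.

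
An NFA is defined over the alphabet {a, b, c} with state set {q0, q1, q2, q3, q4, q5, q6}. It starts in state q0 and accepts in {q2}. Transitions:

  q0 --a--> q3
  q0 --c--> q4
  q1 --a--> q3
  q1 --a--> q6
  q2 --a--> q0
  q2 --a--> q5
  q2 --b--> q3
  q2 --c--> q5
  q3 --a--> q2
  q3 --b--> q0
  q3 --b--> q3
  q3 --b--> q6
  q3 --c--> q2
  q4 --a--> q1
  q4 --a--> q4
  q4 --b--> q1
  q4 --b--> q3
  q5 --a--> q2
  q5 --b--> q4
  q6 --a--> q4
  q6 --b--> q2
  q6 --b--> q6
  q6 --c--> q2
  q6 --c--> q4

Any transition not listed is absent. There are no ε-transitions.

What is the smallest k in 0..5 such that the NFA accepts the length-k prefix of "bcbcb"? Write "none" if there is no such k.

Start in {q0}.
Read 'b': q0→∅; now ∅.
The set is empty and remains empty for the remaining 4 symbols.
No reachable set along the way intersects F.

none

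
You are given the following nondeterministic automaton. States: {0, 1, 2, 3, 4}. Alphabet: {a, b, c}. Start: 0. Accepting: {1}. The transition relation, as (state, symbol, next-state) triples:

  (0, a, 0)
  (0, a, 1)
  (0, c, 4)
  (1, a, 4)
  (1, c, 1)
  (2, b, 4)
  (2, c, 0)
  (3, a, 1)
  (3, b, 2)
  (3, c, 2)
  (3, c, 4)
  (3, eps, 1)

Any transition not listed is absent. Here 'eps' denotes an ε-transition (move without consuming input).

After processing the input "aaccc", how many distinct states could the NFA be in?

1

Start in {0}.
Read 'a': {0} → {0, 1}.
Read 'a': {0, 1} → {0, 1, 4}.
Read 'c': {0, 1, 4} → {1, 4}.
Read 'c': {1, 4} → {1}.
Read 'c': {1} → {1}.
That set has 1 state.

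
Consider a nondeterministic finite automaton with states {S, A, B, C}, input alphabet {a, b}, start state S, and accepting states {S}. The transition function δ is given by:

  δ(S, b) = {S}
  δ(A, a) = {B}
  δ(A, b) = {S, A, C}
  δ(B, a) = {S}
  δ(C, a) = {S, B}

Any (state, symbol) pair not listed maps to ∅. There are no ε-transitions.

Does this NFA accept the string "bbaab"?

No

Start in {S}.
Read 'b': {S} → {S}.
Read 'b': {S} → {S}.
Read 'a': {S} → ∅.
The set is empty and remains empty for the remaining 2 symbols.
The final set ∅ contains no accepting state.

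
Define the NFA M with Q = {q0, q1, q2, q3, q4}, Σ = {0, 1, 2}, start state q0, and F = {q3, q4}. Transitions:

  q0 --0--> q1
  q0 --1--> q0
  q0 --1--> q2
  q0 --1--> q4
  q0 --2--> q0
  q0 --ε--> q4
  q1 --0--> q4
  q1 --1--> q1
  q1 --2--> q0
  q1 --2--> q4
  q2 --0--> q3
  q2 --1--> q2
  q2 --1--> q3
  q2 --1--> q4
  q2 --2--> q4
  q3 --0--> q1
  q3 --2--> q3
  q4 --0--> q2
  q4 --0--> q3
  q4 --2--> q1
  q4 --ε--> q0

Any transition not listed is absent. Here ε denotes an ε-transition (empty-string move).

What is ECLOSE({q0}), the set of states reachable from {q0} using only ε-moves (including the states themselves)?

Begin with {q0}.
ε-move q0 → q4; add q4.

{q0, q4}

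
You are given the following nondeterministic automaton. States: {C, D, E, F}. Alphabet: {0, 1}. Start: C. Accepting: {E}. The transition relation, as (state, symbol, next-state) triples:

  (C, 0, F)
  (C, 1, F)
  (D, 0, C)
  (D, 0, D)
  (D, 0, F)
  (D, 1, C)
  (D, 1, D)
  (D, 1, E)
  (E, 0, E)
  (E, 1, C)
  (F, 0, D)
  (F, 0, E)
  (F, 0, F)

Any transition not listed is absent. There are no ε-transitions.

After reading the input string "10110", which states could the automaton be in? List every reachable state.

Start in {C}.
Read '1': C→{F}; now {F}.
Read '0': F→{D, E, F}; now {D, E, F}.
Read '1': D→{C, D, E}, E→{C}, F→∅; now {C, D, E}.
Read '1': C→{F}, D→{C, D, E}, E→{C}; now {C, D, E, F}.
Read '0': C→{F}, D→{C, D, F}, E→{E}, F→{D, E, F}; now {C, D, E, F}.

{C, D, E, F}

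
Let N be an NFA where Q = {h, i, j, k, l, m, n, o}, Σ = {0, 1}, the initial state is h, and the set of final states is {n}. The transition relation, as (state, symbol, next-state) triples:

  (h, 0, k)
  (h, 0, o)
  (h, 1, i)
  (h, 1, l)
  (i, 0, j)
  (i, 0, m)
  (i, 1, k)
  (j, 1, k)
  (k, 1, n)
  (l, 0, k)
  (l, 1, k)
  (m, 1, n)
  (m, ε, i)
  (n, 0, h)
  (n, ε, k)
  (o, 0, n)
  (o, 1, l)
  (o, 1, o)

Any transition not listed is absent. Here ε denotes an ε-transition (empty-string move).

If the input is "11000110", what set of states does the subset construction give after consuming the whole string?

∅

Start in {h}.
Read '1': {h} → {i, l}.
Read '1': {i, l} → {k}.
Read '0': {k} → ∅.
The set is empty and remains empty for the remaining 5 symbols.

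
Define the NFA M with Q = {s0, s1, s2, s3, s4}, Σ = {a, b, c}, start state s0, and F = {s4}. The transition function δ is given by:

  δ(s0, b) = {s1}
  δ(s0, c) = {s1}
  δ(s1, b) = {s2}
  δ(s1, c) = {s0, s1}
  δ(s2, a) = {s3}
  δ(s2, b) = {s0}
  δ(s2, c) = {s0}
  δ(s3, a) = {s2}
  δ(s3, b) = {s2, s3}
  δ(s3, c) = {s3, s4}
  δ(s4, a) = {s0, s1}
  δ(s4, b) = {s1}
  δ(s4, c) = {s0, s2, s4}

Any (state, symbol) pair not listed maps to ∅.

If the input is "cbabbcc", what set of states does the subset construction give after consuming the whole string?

{s0, s1, s2, s3, s4}

Start in {s0}.
Read 'c': {s0} → {s1}.
Read 'b': {s1} → {s2}.
Read 'a': {s2} → {s3}.
Read 'b': {s3} → {s2, s3}.
Read 'b': {s2, s3} → {s0, s2, s3}.
Read 'c': {s0, s2, s3} → {s0, s1, s3, s4}.
Read 'c': {s0, s1, s3, s4} → {s0, s1, s2, s3, s4}.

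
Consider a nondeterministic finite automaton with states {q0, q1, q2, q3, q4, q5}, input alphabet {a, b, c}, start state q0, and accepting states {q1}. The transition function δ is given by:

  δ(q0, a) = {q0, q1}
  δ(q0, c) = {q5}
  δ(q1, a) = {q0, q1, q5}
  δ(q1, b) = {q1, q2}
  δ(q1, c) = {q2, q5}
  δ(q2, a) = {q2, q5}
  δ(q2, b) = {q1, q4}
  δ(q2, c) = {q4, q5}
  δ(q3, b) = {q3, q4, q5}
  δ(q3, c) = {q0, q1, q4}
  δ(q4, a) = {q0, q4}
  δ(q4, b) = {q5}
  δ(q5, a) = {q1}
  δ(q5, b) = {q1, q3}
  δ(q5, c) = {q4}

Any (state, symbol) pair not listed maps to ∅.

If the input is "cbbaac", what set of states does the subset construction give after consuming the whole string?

{q2, q4, q5}

Start in {q0}.
Read 'c': q0→{q5}; now {q5}.
Read 'b': q5→{q1, q3}; now {q1, q3}.
Read 'b': q1→{q1, q2}, q3→{q3, q4, q5}; now {q1, q2, q3, q4, q5}.
Read 'a': q1→{q0, q1, q5}, q2→{q2, q5}, q3→∅, q4→{q0, q4}, q5→{q1}; now {q0, q1, q2, q4, q5}.
Read 'a': q0→{q0, q1}, q1→{q0, q1, q5}, q2→{q2, q5}, q4→{q0, q4}, q5→{q1}; now {q0, q1, q2, q4, q5}.
Read 'c': q0→{q5}, q1→{q2, q5}, q2→{q4, q5}, q4→∅, q5→{q4}; now {q2, q4, q5}.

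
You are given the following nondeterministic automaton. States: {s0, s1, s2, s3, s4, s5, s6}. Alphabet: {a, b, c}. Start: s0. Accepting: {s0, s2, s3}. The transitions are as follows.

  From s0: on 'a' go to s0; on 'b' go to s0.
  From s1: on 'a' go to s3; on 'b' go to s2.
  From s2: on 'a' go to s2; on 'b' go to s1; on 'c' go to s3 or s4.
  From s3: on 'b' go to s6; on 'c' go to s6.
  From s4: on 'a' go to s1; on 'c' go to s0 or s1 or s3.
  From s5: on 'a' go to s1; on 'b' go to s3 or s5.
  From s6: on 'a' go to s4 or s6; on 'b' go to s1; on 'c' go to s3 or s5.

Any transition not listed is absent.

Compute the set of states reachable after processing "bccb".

Start in {s0}.
Read 'b': s0→{s0}; now {s0}.
Read 'c': s0→∅; now ∅.
The set is empty and remains empty for the remaining 2 symbols.

∅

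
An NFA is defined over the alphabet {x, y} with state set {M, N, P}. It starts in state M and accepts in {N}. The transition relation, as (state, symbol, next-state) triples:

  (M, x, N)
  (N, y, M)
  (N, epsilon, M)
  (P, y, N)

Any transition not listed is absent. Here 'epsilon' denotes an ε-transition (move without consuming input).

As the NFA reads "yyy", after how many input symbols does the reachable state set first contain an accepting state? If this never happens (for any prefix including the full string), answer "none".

Start in {M}.
Read 'y': M→∅; now ∅.
The set is empty and remains empty for the remaining 2 symbols.
No reachable set along the way intersects F.

none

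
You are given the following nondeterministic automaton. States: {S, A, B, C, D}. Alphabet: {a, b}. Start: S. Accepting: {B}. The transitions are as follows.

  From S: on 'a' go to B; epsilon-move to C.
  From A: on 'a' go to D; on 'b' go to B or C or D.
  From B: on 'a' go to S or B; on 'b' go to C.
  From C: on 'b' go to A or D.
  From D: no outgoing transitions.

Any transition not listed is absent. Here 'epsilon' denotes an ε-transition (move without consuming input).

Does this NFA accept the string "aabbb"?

Start: ε-closure({S}) = {S, C}.
Read 'a': {S, C} → {B}.
Read 'a': {B} → {S, B, C}.
Read 'b': {S, B, C} → {A, C, D}.
Read 'b': {A, C, D} → {A, B, C, D}.
Read 'b': {A, B, C, D} → {A, B, C, D}.
The final set {A, B, C, D} contains the accepting state B.

Yes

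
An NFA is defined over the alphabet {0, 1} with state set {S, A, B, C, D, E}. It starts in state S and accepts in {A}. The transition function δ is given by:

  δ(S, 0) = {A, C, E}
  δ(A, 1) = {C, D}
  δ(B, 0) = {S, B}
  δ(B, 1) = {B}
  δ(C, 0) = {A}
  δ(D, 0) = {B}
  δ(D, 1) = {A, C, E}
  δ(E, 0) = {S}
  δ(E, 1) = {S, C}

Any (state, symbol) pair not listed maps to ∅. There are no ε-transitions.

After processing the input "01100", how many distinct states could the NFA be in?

Start in {S}.
Read '0': {S} → {A, C, E}.
Read '1': {A, C, E} → {S, C, D}.
Read '1': {S, C, D} → {A, C, E}.
Read '0': {A, C, E} → {S, A}.
Read '0': {S, A} → {A, C, E}.
That set has 3 states.

3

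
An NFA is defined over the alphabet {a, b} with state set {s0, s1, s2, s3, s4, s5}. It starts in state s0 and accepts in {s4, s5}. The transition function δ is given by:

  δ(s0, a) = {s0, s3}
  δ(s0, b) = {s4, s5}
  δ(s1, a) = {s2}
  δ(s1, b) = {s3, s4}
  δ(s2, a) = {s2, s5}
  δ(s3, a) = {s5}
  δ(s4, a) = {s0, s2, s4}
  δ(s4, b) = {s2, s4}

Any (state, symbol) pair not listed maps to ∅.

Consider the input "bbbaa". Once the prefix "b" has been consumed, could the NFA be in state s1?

No

Start in {s0}.
Read 'b': {s0} → {s4, s5}.
State s1 is not in {s4, s5}.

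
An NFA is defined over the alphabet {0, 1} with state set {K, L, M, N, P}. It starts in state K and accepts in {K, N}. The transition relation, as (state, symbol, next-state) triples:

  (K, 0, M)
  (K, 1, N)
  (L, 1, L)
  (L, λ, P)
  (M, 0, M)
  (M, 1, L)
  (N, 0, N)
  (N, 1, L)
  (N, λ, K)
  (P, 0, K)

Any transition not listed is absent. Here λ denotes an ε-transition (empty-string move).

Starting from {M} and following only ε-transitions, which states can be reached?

{M}

Begin with {M}.
No ε-moves leave this set, so the closure equals the set itself.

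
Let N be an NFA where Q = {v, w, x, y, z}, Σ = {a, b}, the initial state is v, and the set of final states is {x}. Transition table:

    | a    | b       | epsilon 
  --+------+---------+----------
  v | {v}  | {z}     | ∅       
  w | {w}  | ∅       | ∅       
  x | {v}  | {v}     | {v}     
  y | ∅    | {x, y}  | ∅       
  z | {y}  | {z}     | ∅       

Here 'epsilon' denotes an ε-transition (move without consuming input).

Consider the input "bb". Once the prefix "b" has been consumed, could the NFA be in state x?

No

Start in {v}.
Read 'b': v→{z}; now {z}.
State x is not in {z}.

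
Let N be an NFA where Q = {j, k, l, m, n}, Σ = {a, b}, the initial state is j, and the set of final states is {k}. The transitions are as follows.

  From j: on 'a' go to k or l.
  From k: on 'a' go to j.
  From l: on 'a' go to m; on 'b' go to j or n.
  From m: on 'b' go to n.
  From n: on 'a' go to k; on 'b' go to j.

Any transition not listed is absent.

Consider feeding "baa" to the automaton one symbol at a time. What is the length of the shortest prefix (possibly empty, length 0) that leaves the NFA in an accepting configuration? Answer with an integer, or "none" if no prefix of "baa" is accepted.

none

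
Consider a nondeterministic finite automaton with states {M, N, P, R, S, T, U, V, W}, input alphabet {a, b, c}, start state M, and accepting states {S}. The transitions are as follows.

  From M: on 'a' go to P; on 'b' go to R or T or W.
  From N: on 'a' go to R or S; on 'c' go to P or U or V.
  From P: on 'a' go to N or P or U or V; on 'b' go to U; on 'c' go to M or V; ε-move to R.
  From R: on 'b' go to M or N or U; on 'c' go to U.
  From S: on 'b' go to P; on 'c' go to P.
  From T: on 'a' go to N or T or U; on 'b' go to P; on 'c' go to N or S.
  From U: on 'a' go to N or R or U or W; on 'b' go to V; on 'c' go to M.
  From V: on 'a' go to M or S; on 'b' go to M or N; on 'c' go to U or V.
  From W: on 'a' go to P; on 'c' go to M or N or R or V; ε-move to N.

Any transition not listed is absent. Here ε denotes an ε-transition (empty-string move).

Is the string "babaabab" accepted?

Start in {M}.
Read 'b': M→{R, T, W}; union {R, T, W}; ε-closure = {N, R, T, W}.
Read 'a': N→{R, S}, R→∅, T→{N, T, U}, W→{P}; now {N, P, R, S, T, U}.
Read 'b': N→∅, P→{U}, R→{M, N, U}, S→{P}, T→{P}, U→{V}; union {M, N, P, U, V}; ε-closure = {M, N, P, R, U, V}.
Read 'a': M→{P}, N→{R, S}, P→{N, P, U, V}, R→∅, U→{N, R, U, W}, V→{M, S}; now {M, N, P, R, S, U, V, W}.
Read 'a': M→{P}, N→{R, S}, P→{N, P, U, V}, R→∅, S→∅, U→{N, R, U, W}, V→{M, S}, W→{P}; now {M, N, P, R, S, U, V, W}.
Read 'b': M→{R, T, W}, N→∅, P→{U}, R→{M, N, U}, S→{P}, U→{V}, V→{M, N}, W→∅; now {M, N, P, R, T, U, V, W}.
Read 'a': M→{P}, N→{R, S}, P→{N, P, U, V}, R→∅, T→{N, T, U}, U→{N, R, U, W}, V→{M, S}, W→{P}; now {M, N, P, R, S, T, U, V, W}.
Read 'b': M→{R, T, W}, N→∅, P→{U}, R→{M, N, U}, S→{P}, T→{P}, U→{V}, V→{M, N}, W→∅; now {M, N, P, R, T, U, V, W}.
The final set {M, N, P, R, T, U, V, W} contains no accepting state.

No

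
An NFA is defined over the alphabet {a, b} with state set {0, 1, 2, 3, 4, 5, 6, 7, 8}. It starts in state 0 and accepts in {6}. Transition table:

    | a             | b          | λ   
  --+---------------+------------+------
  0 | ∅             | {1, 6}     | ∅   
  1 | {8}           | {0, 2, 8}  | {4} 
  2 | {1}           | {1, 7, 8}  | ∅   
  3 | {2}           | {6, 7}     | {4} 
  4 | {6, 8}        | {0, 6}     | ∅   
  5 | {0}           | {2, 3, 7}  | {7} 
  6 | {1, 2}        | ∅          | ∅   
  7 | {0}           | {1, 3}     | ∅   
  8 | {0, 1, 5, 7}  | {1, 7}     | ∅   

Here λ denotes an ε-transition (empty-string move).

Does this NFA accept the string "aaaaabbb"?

No

Start in {0}.
Read 'a': 0→∅; now ∅.
The set is empty and remains empty for the remaining 7 symbols.
The final set ∅ contains no accepting state.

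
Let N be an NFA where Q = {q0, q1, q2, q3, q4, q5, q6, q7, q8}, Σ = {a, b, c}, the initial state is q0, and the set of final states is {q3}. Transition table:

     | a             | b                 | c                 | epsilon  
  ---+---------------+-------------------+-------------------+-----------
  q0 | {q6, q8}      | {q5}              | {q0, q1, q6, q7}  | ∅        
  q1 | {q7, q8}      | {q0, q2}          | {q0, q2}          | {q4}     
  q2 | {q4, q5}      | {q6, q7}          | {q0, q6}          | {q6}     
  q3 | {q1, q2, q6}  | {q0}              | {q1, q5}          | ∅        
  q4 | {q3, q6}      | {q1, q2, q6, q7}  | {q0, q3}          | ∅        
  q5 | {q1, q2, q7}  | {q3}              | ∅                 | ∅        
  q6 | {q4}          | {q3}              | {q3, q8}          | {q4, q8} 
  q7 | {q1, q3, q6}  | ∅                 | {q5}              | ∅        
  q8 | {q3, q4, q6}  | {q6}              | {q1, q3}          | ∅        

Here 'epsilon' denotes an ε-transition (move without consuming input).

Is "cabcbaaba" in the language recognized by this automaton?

Yes

Start in {q0}.
Read 'c': q0→{q0, q1, q6, q7}; union {q0, q1, q6, q7}; ε-closure = {q0, q1, q4, q6, q7, q8}.
Read 'a': q0→{q6, q8}, q1→{q7, q8}, q4→{q3, q6}, q6→{q4}, q7→{q1, q3, q6}, q8→{q3, q4, q6}; now {q1, q3, q4, q6, q7, q8}.
Read 'b': q1→{q0, q2}, q3→{q0}, q4→{q1, q2, q6, q7}, q6→{q3}, q7→∅, q8→{q6}; union {q0, q1, q2, q3, q6, q7}; ε-closure = {q0, q1, q2, q3, q4, q6, q7, q8}.
Read 'c': q0→{q0, q1, q6, q7}, q1→{q0, q2}, q2→{q0, q6}, q3→{q1, q5}, q4→{q0, q3}, q6→{q3, q8}, q7→{q5}, q8→{q1, q3}; union {q0, q1, q2, q3, q5, q6, q7, q8}; ε-closure = {q0, q1, q2, q3, q4, q5, q6, q7, q8}.
Read 'b': q0→{q5}, q1→{q0, q2}, q2→{q6, q7}, q3→{q0}, q4→{q1, q2, q6, q7}, q5→{q3}, q6→{q3}, q7→∅, q8→{q6}; union {q0, q1, q2, q3, q5, q6, q7}; ε-closure = {q0, q1, q2, q3, q4, q5, q6, q7, q8}.
Read 'a': q0→{q6, q8}, q1→{q7, q8}, q2→{q4, q5}, q3→{q1, q2, q6}, q4→{q3, q6}, q5→{q1, q2, q7}, q6→{q4}, q7→{q1, q3, q6}, q8→{q3, q4, q6}; now {q1, q2, q3, q4, q5, q6, q7, q8}.
Read 'a': q1→{q7, q8}, q2→{q4, q5}, q3→{q1, q2, q6}, q4→{q3, q6}, q5→{q1, q2, q7}, q6→{q4}, q7→{q1, q3, q6}, q8→{q3, q4, q6}; now {q1, q2, q3, q4, q5, q6, q7, q8}.
Read 'b': q1→{q0, q2}, q2→{q6, q7}, q3→{q0}, q4→{q1, q2, q6, q7}, q5→{q3}, q6→{q3}, q7→∅, q8→{q6}; union {q0, q1, q2, q3, q6, q7}; ε-closure = {q0, q1, q2, q3, q4, q6, q7, q8}.
Read 'a': q0→{q6, q8}, q1→{q7, q8}, q2→{q4, q5}, q3→{q1, q2, q6}, q4→{q3, q6}, q6→{q4}, q7→{q1, q3, q6}, q8→{q3, q4, q6}; now {q1, q2, q3, q4, q5, q6, q7, q8}.
The final set {q1, q2, q3, q4, q5, q6, q7, q8} contains the accepting state q3.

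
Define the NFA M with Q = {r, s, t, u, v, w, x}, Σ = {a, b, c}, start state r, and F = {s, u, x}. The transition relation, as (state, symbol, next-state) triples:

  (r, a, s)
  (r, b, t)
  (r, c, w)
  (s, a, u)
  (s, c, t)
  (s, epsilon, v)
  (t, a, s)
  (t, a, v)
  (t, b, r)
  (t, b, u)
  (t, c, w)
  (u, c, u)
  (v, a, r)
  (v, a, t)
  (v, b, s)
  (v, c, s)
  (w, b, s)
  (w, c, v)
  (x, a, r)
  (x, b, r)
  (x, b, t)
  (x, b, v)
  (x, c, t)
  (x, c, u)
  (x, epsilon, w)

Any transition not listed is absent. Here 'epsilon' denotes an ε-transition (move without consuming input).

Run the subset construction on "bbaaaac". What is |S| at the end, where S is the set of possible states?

2

Start in {r}.
Read 'b': r→{t}; now {t}.
Read 'b': t→{r, u}; now {r, u}.
Read 'a': r→{s}, u→∅; union {s}; ε-closure = {s, v}.
Read 'a': s→{u}, v→{r, t}; now {r, t, u}.
Read 'a': r→{s}, t→{s, v}, u→∅; now {s, v}.
Read 'a': s→{u}, v→{r, t}; now {r, t, u}.
Read 'c': r→{w}, t→{w}, u→{u}; now {u, w}.
That set has 2 states.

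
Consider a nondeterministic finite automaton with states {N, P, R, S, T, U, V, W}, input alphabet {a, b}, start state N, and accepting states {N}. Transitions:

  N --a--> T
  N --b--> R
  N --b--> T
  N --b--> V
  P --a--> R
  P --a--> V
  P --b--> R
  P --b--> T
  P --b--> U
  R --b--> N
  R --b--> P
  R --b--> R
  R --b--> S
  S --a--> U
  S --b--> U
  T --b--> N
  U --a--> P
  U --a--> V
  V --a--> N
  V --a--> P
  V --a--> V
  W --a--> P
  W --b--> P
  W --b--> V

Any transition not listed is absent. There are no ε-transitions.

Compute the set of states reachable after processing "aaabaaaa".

∅

Start in {N}.
Read 'a': N→{T}; now {T}.
Read 'a': T→∅; now ∅.
The set is empty and remains empty for the remaining 6 symbols.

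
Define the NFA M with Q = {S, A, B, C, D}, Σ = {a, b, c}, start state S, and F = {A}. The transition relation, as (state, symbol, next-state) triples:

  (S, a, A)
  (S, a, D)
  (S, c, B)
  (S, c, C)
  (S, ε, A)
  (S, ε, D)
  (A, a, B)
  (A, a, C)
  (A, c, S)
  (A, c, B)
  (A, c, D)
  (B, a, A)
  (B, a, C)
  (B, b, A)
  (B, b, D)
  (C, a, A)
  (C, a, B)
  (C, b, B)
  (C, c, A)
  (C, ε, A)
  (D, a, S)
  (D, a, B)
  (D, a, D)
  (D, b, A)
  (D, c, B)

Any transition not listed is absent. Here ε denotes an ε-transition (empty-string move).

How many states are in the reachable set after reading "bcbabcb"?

2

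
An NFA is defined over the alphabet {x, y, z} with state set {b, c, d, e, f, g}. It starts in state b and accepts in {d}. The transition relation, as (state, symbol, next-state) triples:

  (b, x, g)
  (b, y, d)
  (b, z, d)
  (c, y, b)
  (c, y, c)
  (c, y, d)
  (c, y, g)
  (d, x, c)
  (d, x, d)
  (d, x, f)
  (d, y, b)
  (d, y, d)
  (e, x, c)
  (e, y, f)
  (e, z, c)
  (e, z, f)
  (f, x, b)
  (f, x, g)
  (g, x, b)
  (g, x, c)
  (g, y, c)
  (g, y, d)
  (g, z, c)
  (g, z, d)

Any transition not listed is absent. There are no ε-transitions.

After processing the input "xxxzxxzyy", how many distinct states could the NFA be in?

Start in {b}.
Read 'x': {b} → {g}.
Read 'x': {g} → {b, c}.
Read 'x': {b, c} → {g}.
Read 'z': {g} → {c, d}.
Read 'x': {c, d} → {c, d, f}.
Read 'x': {c, d, f} → {b, c, d, f, g}.
Read 'z': {b, c, d, f, g} → {c, d}.
Read 'y': {c, d} → {b, c, d, g}.
Read 'y': {b, c, d, g} → {b, c, d, g}.
That set has 4 states.

4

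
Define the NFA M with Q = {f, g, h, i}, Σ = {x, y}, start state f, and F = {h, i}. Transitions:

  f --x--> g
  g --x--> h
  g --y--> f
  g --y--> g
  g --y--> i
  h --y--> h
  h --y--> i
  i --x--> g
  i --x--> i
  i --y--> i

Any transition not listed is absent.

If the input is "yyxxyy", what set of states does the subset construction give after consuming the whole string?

Start in {f}.
Read 'y': f→∅; now ∅.
The set is empty and remains empty for the remaining 5 symbols.

∅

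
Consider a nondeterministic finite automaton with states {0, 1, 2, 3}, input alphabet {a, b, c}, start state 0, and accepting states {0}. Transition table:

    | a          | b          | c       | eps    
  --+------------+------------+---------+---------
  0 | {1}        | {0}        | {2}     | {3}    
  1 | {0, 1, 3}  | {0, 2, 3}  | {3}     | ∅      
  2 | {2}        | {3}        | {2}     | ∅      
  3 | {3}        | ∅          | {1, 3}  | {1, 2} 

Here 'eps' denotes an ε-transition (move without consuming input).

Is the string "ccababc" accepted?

No

Start: ε-closure({0}) = {0, 1, 2, 3}.
Read 'c': 0→{2}, 1→{3}, 2→{2}, 3→{1, 3}; now {1, 2, 3}.
Read 'c': 1→{3}, 2→{2}, 3→{1, 3}; now {1, 2, 3}.
Read 'a': 1→{0, 1, 3}, 2→{2}, 3→{3}; now {0, 1, 2, 3}.
Read 'b': 0→{0}, 1→{0, 2, 3}, 2→{3}, 3→∅; union {0, 2, 3}; ε-closure = {0, 1, 2, 3}.
Read 'a': 0→{1}, 1→{0, 1, 3}, 2→{2}, 3→{3}; now {0, 1, 2, 3}.
Read 'b': 0→{0}, 1→{0, 2, 3}, 2→{3}, 3→∅; union {0, 2, 3}; ε-closure = {0, 1, 2, 3}.
Read 'c': 0→{2}, 1→{3}, 2→{2}, 3→{1, 3}; now {1, 2, 3}.
The final set {1, 2, 3} contains no accepting state.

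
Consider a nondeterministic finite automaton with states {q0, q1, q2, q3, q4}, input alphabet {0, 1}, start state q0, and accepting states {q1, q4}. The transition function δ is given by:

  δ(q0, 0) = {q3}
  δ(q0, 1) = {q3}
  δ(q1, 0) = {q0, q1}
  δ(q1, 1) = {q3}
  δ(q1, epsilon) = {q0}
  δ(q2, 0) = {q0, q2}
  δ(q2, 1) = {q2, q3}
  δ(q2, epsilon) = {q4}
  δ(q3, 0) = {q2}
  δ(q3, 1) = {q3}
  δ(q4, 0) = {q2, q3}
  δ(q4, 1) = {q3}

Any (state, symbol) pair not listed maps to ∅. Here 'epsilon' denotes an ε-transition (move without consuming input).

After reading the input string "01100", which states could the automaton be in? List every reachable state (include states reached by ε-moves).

Start in {q0}.
Read '0': {q0} → {q3}.
Read '1': {q3} → {q3}.
Read '1': {q3} → {q3}.
Read '0': {q3} → {q2, q4}.
Read '0': {q2, q4} → {q0, q2, q3, q4}.

{q0, q2, q3, q4}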